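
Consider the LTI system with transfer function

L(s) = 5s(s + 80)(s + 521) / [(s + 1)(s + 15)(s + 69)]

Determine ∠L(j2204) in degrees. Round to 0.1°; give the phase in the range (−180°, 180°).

At s = jω = j2204:
zero (s+80): 80 + j2204 → |·| = √(80²+2204²) = √4864016 ≈ 2205.5, ∠ = arctan(2204/80) ≈ 87.92°
zero (s+521): 521 + j2204 → |·| = √(521²+2204²) = √5129057 ≈ 2264.7, ∠ = arctan(2204/521) ≈ 76.70°
zero at origin: s = j2204 → |·| = 2204, ∠ = 90.00°
pole (s+1): 1 + j2204 → |·| = √(1²+2204²) = √4857617 ≈ 2204, ∠ = arctan(2204/1) ≈ 89.97°
pole (s+15): 15 + j2204 → |·| = √(15²+2204²) = √4857841 ≈ 2204.1, ∠ = arctan(2204/15) ≈ 89.61°
pole (s+69): 69 + j2204 → |·| = √(69²+2204²) = √4862377 ≈ 2205.1, ∠ = arctan(2204/69) ≈ 88.21°
∠L = 254.62° − 267.79° = -13.17°

-13.2°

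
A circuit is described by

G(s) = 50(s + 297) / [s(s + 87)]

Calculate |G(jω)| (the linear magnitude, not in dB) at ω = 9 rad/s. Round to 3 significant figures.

At s = jω = j9:
zero (s+297): 297 + j9 → |·| = √(297²+9²) = √88290 ≈ 297.14, ∠ = arctan(9/297) ≈ 1.74°
pole (s+87): 87 + j9 → |·| = √(87²+9²) = √7650 ≈ 87.464, ∠ = arctan(9/87) ≈ 5.91°
pole at origin: |s| = 9, ∠ = 90.00° (in denominator)
|G| = 50 · 297.14 / 787.18 ≈ 18.874

18.9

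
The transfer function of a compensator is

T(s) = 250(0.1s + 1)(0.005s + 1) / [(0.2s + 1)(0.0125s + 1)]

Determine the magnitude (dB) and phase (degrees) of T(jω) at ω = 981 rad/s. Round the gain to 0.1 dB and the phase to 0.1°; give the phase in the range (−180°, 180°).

At ω = 981 rad/s:
zero (1 + j981·0.1) = 1 + j98.1 → |·| ≈ 98.105, ∠ ≈ 89.42°
zero (1 + j981·0.005) = 1 + j4.905 → |·| ≈ 5.0059, ∠ ≈ 78.48°
pole (1 + j981·0.2) = 1 + j196.2 → |·| ≈ 196.2, ∠ ≈ 89.71°
pole (1 + j981·0.0125) = 1 + j12.2625 → |·| ≈ 12.303, ∠ ≈ 85.34°
|T| = 250 · 98.105 · 5.0059 / (196.2 · 12.303) ≈ 50.863
Gain = 20 log₁₀(50.863) ≈ 34.13 dB
∠T = (89.42° + 78.48°) − (89.71° + 85.34°) = -7.15°

34.1 dB, -7.2°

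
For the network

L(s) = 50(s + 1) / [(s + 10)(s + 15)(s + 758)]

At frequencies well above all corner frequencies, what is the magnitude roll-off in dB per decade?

-40 dB/decade

Each pole contributes −20 dB/decade at high frequency; each zero contributes +20 dB/decade.
Net: 1 zero(s) − 3 pole(s) → -40 dB/decade.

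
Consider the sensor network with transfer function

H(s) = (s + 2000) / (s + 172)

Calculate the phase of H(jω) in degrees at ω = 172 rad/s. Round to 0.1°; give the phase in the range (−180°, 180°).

Substitute s = j172:
Numerator: (j172) + 2000 = 2000 + j172
Denominator: (j172) + 172 = 172 + j172
|N| = √(2000² + 172²) ≈ 2007.4, ∠N ≈ 4.92°
|D| = √(172² + 172²) ≈ 243.24, ∠D ≈ 45.00°
∠H = 4.92° − 45.00° = -40.08°

-40.1°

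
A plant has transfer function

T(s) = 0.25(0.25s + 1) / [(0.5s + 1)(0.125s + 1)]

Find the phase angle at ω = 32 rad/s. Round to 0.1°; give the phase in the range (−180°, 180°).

-79.5°

At ω = 32 rad/s:
zero (1 + j32·0.25) = 1 + j8 → |·| ≈ 8.0623, ∠ ≈ 82.87°
pole (1 + j32·0.5) = 1 + j16 → |·| ≈ 16.031, ∠ ≈ 86.42°
pole (1 + j32·0.125) = 1 + j4 → |·| ≈ 4.1231, ∠ ≈ 75.96°
∠T = (82.87°) − (86.42° + 75.96°) = -79.51°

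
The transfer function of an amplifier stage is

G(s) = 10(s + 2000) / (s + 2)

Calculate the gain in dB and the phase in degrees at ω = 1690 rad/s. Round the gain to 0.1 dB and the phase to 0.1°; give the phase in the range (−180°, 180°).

23.8 dB, -49.7°

At s = jω = j1690:
zero (s+2000): 2000 + j1690 → |·| = √(2000²+1690²) = √6856100 ≈ 2618.4, ∠ = arctan(1690/2000) ≈ 40.20°
pole (s+2): 2 + j1690 → |·| = √(2²+1690²) = √2856104 ≈ 1690, ∠ = arctan(1690/2) ≈ 89.93°
|G| = 10 · 2618.4 / 1690 ≈ 15.493
Gain = 20 log₁₀(15.493) ≈ 23.80 dB
∠G = 40.20° − 89.93° = -49.73°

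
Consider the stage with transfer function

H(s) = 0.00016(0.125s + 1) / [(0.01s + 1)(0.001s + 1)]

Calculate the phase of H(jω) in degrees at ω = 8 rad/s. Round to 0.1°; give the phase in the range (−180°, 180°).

At ω = 8 rad/s:
zero (1 + j8·0.125) = 1 + j1 → |·| ≈ 1.4142, ∠ ≈ 45.00°
pole (1 + j8·0.01) = 1 + j0.08 → |·| ≈ 1.0032, ∠ ≈ 4.57°
pole (1 + j8·0.001) = 1 + j0.008 → |·| ≈ 1, ∠ ≈ 0.46°
∠H = (45.00°) − (4.57° + 0.46°) = 39.97°

40.0°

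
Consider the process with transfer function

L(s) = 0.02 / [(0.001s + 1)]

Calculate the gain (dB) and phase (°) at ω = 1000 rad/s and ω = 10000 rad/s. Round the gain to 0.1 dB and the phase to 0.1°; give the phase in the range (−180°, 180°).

At ω = 1000 rad/s:
pole (1 + j1000·0.001) = 1 + j1 → |·| ≈ 1.4142, ∠ ≈ 45.00°
|L| = 0.02 · 1 / (1.4142) ≈ 0.014142
Gain = 20 log₁₀(0.014142) ≈ -36.99 dB
∠L = (0°) − (45.00°) = -45.00°

At ω = 10000 rad/s:
pole (1 + j10000·0.001) = 1 + j10 → |·| ≈ 10.05, ∠ ≈ 84.29°
|L| = 0.02 · 1 / (10.05) ≈ 0.00199
Gain = 20 log₁₀(0.00199) ≈ -54.02 dB
∠L = (0°) − (84.29°) = -84.29°

ω = 1000: -37.0 dB, -45.0°; ω = 10000: -54.0 dB, -84.3°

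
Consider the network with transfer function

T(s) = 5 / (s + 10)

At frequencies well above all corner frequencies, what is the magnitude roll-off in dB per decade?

Each pole contributes −20 dB/decade at high frequency; each zero contributes +20 dB/decade.
Net: 0 zero(s) − 1 pole(s) → -20 dB/decade.

-20 dB/decade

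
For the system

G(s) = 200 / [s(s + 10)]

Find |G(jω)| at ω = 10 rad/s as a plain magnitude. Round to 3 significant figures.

1.41

At s = jω = j10:
pole (s+10): 10 + j10 → |·| = √(10²+10²) = √200 ≈ 14.142, ∠ = arctan(10/10) ≈ 45.00°
pole at origin: |s| = 10, ∠ = 90.00° (in denominator)
|G| = 200 / 141.42 ≈ 1.4142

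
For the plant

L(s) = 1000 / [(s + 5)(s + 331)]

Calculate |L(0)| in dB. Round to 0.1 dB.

-4.4 dB

L(0) = 1000 / (5·331) ≈ 0.60423
20 log₁₀(0.60423) ≈ -4.38 dB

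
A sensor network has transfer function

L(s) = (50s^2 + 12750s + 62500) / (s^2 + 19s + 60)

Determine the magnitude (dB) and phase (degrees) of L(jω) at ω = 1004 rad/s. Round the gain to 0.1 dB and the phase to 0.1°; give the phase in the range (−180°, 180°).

34.2 dB, -13.2°

Substitute s = j1004:
Numerator: 50(j1004)^2 + 12750(j1004) + 62500 = -50338300 + j12801000
Denominator: (j1004)^2 + 19(j1004) + 60 = -1007956 + j19076
|N| = √(50338300² + 12801000²) ≈ 5.194e+07, ∠N ≈ 165.73°
|D| = √(1007956² + 19076²) ≈ 1.0081e+06, ∠D ≈ 178.92°
|L| = 5.194e+07 / 1.0081e+06 ≈ 51.523
Gain = 20 log₁₀(51.523) ≈ 34.24 dB
∠L = 165.73° − 178.92° = -13.19°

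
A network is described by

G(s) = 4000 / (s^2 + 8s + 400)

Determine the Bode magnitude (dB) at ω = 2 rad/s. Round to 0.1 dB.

At s = jω = j2:
quadratic: (j2)² + 8·j2 + 400 = 396 + j16 → |·| ≈ 396.32, ∠ ≈ 2.31°
|G| = 4000 / 396.32 ≈ 10.093
Gain = 20 log₁₀(10.093) ≈ 20.08 dB

20.1 dB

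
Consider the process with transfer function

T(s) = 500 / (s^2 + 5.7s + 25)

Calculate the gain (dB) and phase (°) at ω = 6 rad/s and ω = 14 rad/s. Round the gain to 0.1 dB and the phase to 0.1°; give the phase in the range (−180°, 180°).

ω = 6: 22.9 dB, -107.8°; ω = 14: 8.5 dB, -155.0°

At s = jω = j6:
quadratic: (j6)² + 5.7·j6 + 25 = -11 + j34.2 → |·| ≈ 35.925, ∠ ≈ 107.83°
|T| = 500 / 35.925 ≈ 13.918
Gain = 20 log₁₀(13.918) ≈ 22.87 dB
∠T = 0.00° − 107.83° = -107.83°

At s = jω = j14:
quadratic: (j14)² + 5.7·j14 + 25 = -171 + j79.8 → |·| ≈ 188.7, ∠ ≈ 154.98°
|T| = 500 / 188.7 ≈ 2.6497
Gain = 20 log₁₀(2.6497) ≈ 8.46 dB
∠T = 0.00° − 154.98° = -154.98°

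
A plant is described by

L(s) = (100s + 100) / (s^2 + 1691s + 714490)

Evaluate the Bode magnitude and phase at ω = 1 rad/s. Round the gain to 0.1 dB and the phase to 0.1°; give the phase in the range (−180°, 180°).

-74.1 dB, 44.9°

Substitute s = j1:
Numerator: 100(j1) + 100 = 100 + j100
Denominator: (j1)^2 + 1691(j1) + 714490 = 714489 + j1691
|N| = √(100² + 100²) ≈ 141.42, ∠N ≈ 45.00°
|D| = √(714489² + 1691²) ≈ 7.1449e+05, ∠D ≈ 0.14°
|L| = 141.42 / 7.1449e+05 ≈ 0.00019793
Gain = 20 log₁₀(0.00019793) ≈ -74.07 dB
∠L = 45.00° − 0.14° = 44.86°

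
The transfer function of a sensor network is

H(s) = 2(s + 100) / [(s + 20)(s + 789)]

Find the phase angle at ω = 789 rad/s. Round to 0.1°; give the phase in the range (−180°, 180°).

-50.8°

At s = jω = j789:
zero (s+100): 100 + j789 → |·| = √(100²+789²) = √632521 ≈ 795.31, ∠ = arctan(789/100) ≈ 82.78°
pole (s+20): 20 + j789 → |·| = √(20²+789²) = √622921 ≈ 789.25, ∠ = arctan(789/20) ≈ 88.55°
pole (s+789): 789 + j789 → |·| = √(789²+789²) = √1245042 ≈ 1115.8, ∠ = arctan(789/789) ≈ 45.00°
∠H = 82.78° − 133.55° = -50.77°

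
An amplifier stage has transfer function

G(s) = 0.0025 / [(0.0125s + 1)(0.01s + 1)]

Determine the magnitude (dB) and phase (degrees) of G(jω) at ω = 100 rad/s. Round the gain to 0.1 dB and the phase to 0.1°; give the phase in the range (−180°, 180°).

-59.1 dB, -96.3°

At ω = 100 rad/s:
pole (1 + j100·0.0125) = 1 + j1.25 → |·| ≈ 1.6008, ∠ ≈ 51.34°
pole (1 + j100·0.01) = 1 + j1 → |·| ≈ 1.4142, ∠ ≈ 45.00°
|G| = 0.0025 · 1 / (1.6008 · 1.4142) ≈ 0.0011043
Gain = 20 log₁₀(0.0011043) ≈ -59.14 dB
∠G = (0°) − (51.34° + 45.00°) = -96.34°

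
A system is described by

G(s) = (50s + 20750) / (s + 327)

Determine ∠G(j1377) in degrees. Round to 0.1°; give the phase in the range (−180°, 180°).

Substitute s = j1377:
Numerator: 50(j1377) + 20750 = 20750 + j68850
Denominator: (j1377) + 327 = 327 + j1377
|N| = √(20750² + 68850²) ≈ 71909, ∠N ≈ 73.23°
|D| = √(327² + 1377²) ≈ 1415.3, ∠D ≈ 76.64°
∠G = 73.23° − 76.64° = -3.41°

-3.4°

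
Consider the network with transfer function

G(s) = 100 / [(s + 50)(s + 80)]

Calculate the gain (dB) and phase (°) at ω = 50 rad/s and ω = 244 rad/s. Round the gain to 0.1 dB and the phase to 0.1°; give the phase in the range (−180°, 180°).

ω = 50: -36.5 dB, -77.0°; ω = 244: -56.1 dB, -150.3°

At s = jω = j50:
pole (s+50): 50 + j50 → |·| = √(50²+50²) = √5000 ≈ 70.711, ∠ = arctan(50/50) ≈ 45.00°
pole (s+80): 80 + j50 → |·| = √(80²+50²) = √8900 ≈ 94.34, ∠ = arctan(50/80) ≈ 32.01°
|G| = 100 / 6670.9 ≈ 0.01499
Gain = 20 log₁₀(0.01499) ≈ -36.48 dB
∠G = 0.00° − 77.01° = -77.01°

At s = jω = j244:
pole (s+50): 50 + j244 → |·| = √(50²+244²) = √62036 ≈ 249.07, ∠ = arctan(244/50) ≈ 78.42°
pole (s+80): 80 + j244 → |·| = √(80²+244²) = √65936 ≈ 256.78, ∠ = arctan(244/80) ≈ 71.85°
|G| = 100 / 63956 ≈ 0.0015636
Gain = 20 log₁₀(0.0015636) ≈ -56.12 dB
∠G = 0.00° − 150.27° = -150.27°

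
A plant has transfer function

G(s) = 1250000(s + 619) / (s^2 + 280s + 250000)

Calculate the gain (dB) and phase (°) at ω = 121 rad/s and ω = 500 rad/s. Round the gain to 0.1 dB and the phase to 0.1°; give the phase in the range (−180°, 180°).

ω = 121: 70.4 dB, 2.9°; ω = 500: 77.0 dB, -51.1°

At s = jω = j121:
zero (s+619): 619 + j121 → |·| = √(619²+121²) = √397802 ≈ 630.72, ∠ = arctan(121/619) ≈ 11.06°
quadratic: (j121)² + 280·j121 + 250000 = 235359 + j33880 → |·| ≈ 2.3779e+05, ∠ ≈ 8.19°
|G| = 1250000 · 630.72 / 2.3779e+05 ≈ 3315.5
Gain = 20 log₁₀(3315.5) ≈ 70.41 dB
∠G = 11.06° − 8.19° = 2.87°

At s = jω = j500:
zero (s+619): 619 + j500 → |·| = √(619²+500²) = √633161 ≈ 795.71, ∠ = arctan(500/619) ≈ 38.93°
quadratic: (j500)² + 280·j500 + 250000 = 0 + j140000 → |·| ≈ 1.4e+05, ∠ ≈ 90.00°
|G| = 1250000 · 795.71 / 1.4e+05 ≈ 7104.6
Gain = 20 log₁₀(7104.6) ≈ 77.03 dB
∠G = 38.93° − 90.00° = -51.07°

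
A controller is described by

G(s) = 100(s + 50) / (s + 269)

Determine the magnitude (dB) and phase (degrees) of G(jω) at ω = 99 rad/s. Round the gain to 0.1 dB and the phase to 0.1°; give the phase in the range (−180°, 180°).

31.8 dB, 43.0°

At s = jω = j99:
zero (s+50): 50 + j99 → |·| = √(50²+99²) = √12301 ≈ 110.91, ∠ = arctan(99/50) ≈ 63.20°
pole (s+269): 269 + j99 → |·| = √(269²+99²) = √82162 ≈ 286.64, ∠ = arctan(99/269) ≈ 20.21°
|G| = 100 · 110.91 / 286.64 ≈ 38.693
Gain = 20 log₁₀(38.693) ≈ 31.75 dB
∠G = 63.20° − 20.21° = 42.99°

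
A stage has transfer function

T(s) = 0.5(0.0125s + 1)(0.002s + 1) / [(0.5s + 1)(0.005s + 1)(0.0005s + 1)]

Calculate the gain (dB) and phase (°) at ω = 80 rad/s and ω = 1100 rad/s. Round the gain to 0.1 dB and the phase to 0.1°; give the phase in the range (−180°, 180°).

At ω = 80 rad/s:
zero (1 + j80·0.0125) = 1 + j1 → |·| ≈ 1.4142, ∠ ≈ 45.00°
zero (1 + j80·0.002) = 1 + j0.16 → |·| ≈ 1.0127, ∠ ≈ 9.09°
pole (1 + j80·0.5) = 1 + j40 → |·| ≈ 40.012, ∠ ≈ 88.57°
pole (1 + j80·0.005) = 1 + j0.4 → |·| ≈ 1.077, ∠ ≈ 21.80°
pole (1 + j80·0.0005) = 1 + j0.04 → |·| ≈ 1.0008, ∠ ≈ 2.29°
|T| = 0.5 · 1.4142 · 1.0127 / (40.012 · 1.077 · 1.0008) ≈ 0.016604
Gain = 20 log₁₀(0.016604) ≈ -35.60 dB
∠T = (45.00° + 9.09°) − (88.57° + 21.80° + 2.29°) = -58.57°

At ω = 1100 rad/s:
zero (1 + j1100·0.0125) = 1 + j13.75 → |·| ≈ 13.786, ∠ ≈ 85.84°
zero (1 + j1100·0.002) = 1 + j2.2 → |·| ≈ 2.4166, ∠ ≈ 65.56°
pole (1 + j1100·0.5) = 1 + j550 → |·| ≈ 550, ∠ ≈ 89.90°
pole (1 + j1100·0.005) = 1 + j5.5 → |·| ≈ 5.5902, ∠ ≈ 79.70°
pole (1 + j1100·0.0005) = 1 + j0.55 → |·| ≈ 1.1413, ∠ ≈ 28.81°
|T| = 0.5 · 13.786 · 2.4166 / (550 · 5.5902 · 1.1413) ≈ 0.004747
Gain = 20 log₁₀(0.004747) ≈ -46.47 dB
∠T = (85.84° + 65.56°) − (89.90° + 79.70° + 28.81°) = -47.01°

ω = 80: -35.6 dB, -58.6°; ω = 1100: -46.5 dB, -47.0°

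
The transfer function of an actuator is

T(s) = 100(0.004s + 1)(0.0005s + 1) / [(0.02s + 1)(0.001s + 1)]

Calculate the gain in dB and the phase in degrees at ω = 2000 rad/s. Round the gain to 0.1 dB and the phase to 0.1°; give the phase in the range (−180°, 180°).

At ω = 2000 rad/s:
zero (1 + j2000·0.004) = 1 + j8 → |·| ≈ 8.0623, ∠ ≈ 82.87°
zero (1 + j2000·0.0005) = 1 + j1 → |·| ≈ 1.4142, ∠ ≈ 45.00°
pole (1 + j2000·0.02) = 1 + j40 → |·| ≈ 40.012, ∠ ≈ 88.57°
pole (1 + j2000·0.001) = 1 + j2 → |·| ≈ 2.2361, ∠ ≈ 63.43°
|T| = 100 · 8.0623 · 1.4142 / (40.012 · 2.2361) ≈ 12.743
Gain = 20 log₁₀(12.743) ≈ 22.11 dB
∠T = (82.87° + 45.00°) − (88.57° + 63.43°) = -24.13°

22.1 dB, -24.1°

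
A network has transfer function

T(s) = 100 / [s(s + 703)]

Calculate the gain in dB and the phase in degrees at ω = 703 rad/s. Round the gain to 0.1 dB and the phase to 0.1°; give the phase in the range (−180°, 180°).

-76.9 dB, -135.0°

At s = jω = j703:
pole (s+703): 703 + j703 → |·| = √(703²+703²) = √988418 ≈ 994.19, ∠ = arctan(703/703) ≈ 45.00°
pole at origin: |s| = 703, ∠ = 90.00° (in denominator)
|T| = 100 / 6.9892e+05 ≈ 0.00014308
Gain = 20 log₁₀(0.00014308) ≈ -76.89 dB
∠T = 0.00° − 135.00° = -135.00°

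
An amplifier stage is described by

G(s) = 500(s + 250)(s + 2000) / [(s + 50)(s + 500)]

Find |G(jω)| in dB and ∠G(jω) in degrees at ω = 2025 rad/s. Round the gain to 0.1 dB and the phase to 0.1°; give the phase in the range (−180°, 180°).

56.7 dB, -36.4°

At s = jω = j2025:
zero (s+250): 250 + j2025 → |·| = √(250²+2025²) = √4163125 ≈ 2040.4, ∠ = arctan(2025/250) ≈ 82.96°
zero (s+2000): 2000 + j2025 → |·| = √(2000²+2025²) = √8100625 ≈ 2846.2, ∠ = arctan(2025/2000) ≈ 45.36°
pole (s+50): 50 + j2025 → |·| = √(50²+2025²) = √4103125 ≈ 2025.6, ∠ = arctan(2025/50) ≈ 88.59°
pole (s+500): 500 + j2025 → |·| = √(500²+2025²) = √4350625 ≈ 2085.8, ∠ = arctan(2025/500) ≈ 76.13°
|G| = 500 · 5.8074e+06 / 4.225e+06 ≈ 687.27
Gain = 20 log₁₀(687.27) ≈ 56.74 dB
∠G = 128.32° − 164.72° = -36.40°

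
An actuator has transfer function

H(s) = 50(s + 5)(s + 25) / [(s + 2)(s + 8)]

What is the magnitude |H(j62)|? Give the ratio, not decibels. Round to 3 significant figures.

53.6

At s = jω = j62:
zero (s+5): 5 + j62 → |·| = √(5²+62²) = √3869 ≈ 62.201, ∠ = arctan(62/5) ≈ 85.39°
zero (s+25): 25 + j62 → |·| = √(25²+62²) = √4469 ≈ 66.851, ∠ = arctan(62/25) ≈ 68.04°
pole (s+2): 2 + j62 → |·| = √(2²+62²) = √3848 ≈ 62.032, ∠ = arctan(62/2) ≈ 88.15°
pole (s+8): 8 + j62 → |·| = √(8²+62²) = √3908 ≈ 62.514, ∠ = arctan(62/8) ≈ 82.65°
|H| = 50 · 4158.2 / 3877.9 ≈ 53.614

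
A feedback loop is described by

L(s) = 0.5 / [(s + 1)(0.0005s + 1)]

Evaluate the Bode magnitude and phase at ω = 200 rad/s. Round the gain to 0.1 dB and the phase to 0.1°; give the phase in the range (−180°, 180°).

At ω = 200 rad/s:
pole (1 + j200·1) = 1 + j200 → |·| ≈ 200, ∠ ≈ 89.71°
pole (1 + j200·0.0005) = 1 + j0.1 → |·| ≈ 1.005, ∠ ≈ 5.71°
|L| = 0.5 · 1 / (200 · 1.005) ≈ 0.0024876
Gain = 20 log₁₀(0.0024876) ≈ -52.08 dB
∠L = (0°) − (89.71° + 5.71°) = -95.42°

-52.1 dB, -95.4°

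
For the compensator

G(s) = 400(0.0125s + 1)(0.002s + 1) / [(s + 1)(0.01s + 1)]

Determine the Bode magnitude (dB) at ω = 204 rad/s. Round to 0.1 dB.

8.1 dB

At ω = 204 rad/s:
zero (1 + j204·0.0125) = 1 + j2.55 → |·| ≈ 2.7391, ∠ ≈ 68.59°
zero (1 + j204·0.002) = 1 + j0.408 → |·| ≈ 1.08, ∠ ≈ 22.20°
pole (1 + j204·1) = 1 + j204 → |·| ≈ 204, ∠ ≈ 89.72°
pole (1 + j204·0.01) = 1 + j2.04 → |·| ≈ 2.2719, ∠ ≈ 63.89°
|G| = 400 · 2.7391 · 1.08 / (204 · 2.2719) ≈ 2.5531
Gain = 20 log₁₀(2.5531) ≈ 8.14 dB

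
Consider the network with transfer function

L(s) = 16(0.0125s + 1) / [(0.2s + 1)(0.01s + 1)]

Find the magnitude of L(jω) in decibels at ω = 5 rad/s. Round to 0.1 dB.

At ω = 5 rad/s:
zero (1 + j5·0.0125) = 1 + j0.0625 → |·| ≈ 1.002, ∠ ≈ 3.58°
pole (1 + j5·0.2) = 1 + j1 → |·| ≈ 1.4142, ∠ ≈ 45.00°
pole (1 + j5·0.01) = 1 + j0.05 → |·| ≈ 1.0012, ∠ ≈ 2.86°
|L| = 16 · 1.002 / (1.4142 · 1.0012) ≈ 11.323
Gain = 20 log₁₀(11.323) ≈ 21.08 dB

21.1 dB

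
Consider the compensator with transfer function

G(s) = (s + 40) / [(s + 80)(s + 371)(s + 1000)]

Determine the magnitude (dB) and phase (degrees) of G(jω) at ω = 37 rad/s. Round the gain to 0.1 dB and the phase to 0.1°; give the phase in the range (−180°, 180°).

At s = jω = j37:
zero (s+40): 40 + j37 → |·| = √(40²+37²) = √2969 ≈ 54.489, ∠ = arctan(37/40) ≈ 42.77°
pole (s+80): 80 + j37 → |·| = √(80²+37²) = √7769 ≈ 88.142, ∠ = arctan(37/80) ≈ 24.82°
pole (s+371): 371 + j37 → |·| = √(371²+37²) = √139010 ≈ 372.84, ∠ = arctan(37/371) ≈ 5.70°
pole (s+1000): 1000 + j37 → |·| = √(1000²+37²) = √1001369 ≈ 1000.7, ∠ = arctan(37/1000) ≈ 2.12°
|G| = 1 · 54.489 / 3.2886e+07 ≈ 1.6569e-06
Gain = 20 log₁₀(1.6569e-06) ≈ -115.61 dB
∠G = 42.77° − 32.64° = 10.13°

-115.6 dB, 10.1°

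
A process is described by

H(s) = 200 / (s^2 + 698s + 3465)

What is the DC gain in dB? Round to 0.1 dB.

H(0) = 200 / 3465 ≈ 0.05772
20 log₁₀(0.05772) ≈ -24.77 dB

-24.8 dB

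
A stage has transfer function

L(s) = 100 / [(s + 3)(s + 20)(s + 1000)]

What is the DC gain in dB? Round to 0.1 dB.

-55.6 dB

L(0) = 100 / (3·20·1000) ≈ 0.0016667
20 log₁₀(0.0016667) ≈ -55.56 dB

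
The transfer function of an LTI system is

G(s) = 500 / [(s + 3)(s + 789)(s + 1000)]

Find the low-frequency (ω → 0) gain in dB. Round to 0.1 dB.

G(0) = 500 / (3·789·1000) ≈ 0.00021124
20 log₁₀(0.00021124) ≈ -73.50 dB

-73.5 dB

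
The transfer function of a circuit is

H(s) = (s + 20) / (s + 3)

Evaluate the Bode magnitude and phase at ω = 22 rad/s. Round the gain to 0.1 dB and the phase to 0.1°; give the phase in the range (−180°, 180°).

Substitute s = j22:
Numerator: (j22) + 20 = 20 + j22
Denominator: (j22) + 3 = 3 + j22
|N| = √(20² + 22²) ≈ 29.732, ∠N ≈ 47.73°
|D| = √(3² + 22²) ≈ 22.204, ∠D ≈ 82.23°
|H| = 29.732 / 22.204 ≈ 1.339
Gain = 20 log₁₀(1.339) ≈ 2.54 dB
∠H = 47.73° − 82.23° = -34.50°

2.5 dB, -34.5°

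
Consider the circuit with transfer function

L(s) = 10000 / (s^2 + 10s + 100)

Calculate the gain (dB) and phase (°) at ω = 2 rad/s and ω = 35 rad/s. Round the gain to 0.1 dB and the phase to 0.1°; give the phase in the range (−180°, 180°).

At s = jω = j2:
quadratic: (j2)² + 10·j2 + 100 = 96 + j20 → |·| ≈ 98.061, ∠ ≈ 11.77°
|L| = 10000 / 98.061 ≈ 101.98
Gain = 20 log₁₀(101.98) ≈ 40.17 dB
∠L = 0.00° − 11.77° = -11.77°

At s = jω = j35:
quadratic: (j35)² + 10·j35 + 100 = -1125 + j350 → |·| ≈ 1178.2, ∠ ≈ 162.72°
|L| = 10000 / 1178.2 ≈ 8.4875
Gain = 20 log₁₀(8.4875) ≈ 18.58 dB
∠L = 0.00° − 162.72° = -162.72°

ω = 2: 40.2 dB, -11.8°; ω = 35: 18.6 dB, -162.7°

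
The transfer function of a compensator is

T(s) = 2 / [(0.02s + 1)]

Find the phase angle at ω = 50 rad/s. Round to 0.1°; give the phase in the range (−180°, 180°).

-45.0°

At ω = 50 rad/s:
pole (1 + j50·0.02) = 1 + j1 → |·| ≈ 1.4142, ∠ ≈ 45.00°
∠T = (0°) − (45.00°) = -45.00°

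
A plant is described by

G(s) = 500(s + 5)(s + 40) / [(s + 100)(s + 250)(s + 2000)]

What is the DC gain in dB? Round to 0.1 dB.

-54.0 dB

G(0) = 500·5·40 / (100·250·2000) = 0.002
20 log₁₀(0.002) ≈ -53.98 dB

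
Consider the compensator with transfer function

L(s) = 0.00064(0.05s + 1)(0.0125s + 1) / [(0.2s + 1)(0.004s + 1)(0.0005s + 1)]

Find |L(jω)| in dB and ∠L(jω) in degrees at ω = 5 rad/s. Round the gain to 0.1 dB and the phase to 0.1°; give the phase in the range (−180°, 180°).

-66.6 dB, -28.7°

At ω = 5 rad/s:
zero (1 + j5·0.05) = 1 + j0.25 → |·| ≈ 1.0308, ∠ ≈ 14.04°
zero (1 + j5·0.0125) = 1 + j0.0625 → |·| ≈ 1.002, ∠ ≈ 3.58°
pole (1 + j5·0.2) = 1 + j1 → |·| ≈ 1.4142, ∠ ≈ 45.00°
pole (1 + j5·0.004) = 1 + j0.02 → |·| ≈ 1.0002, ∠ ≈ 1.15°
pole (1 + j5·0.0005) = 1 + j0.0025 → |·| ≈ 1, ∠ ≈ 0.14°
|L| = 0.00064 · 1.0308 · 1.002 / (1.4142 · 1.0002 · 1) ≈ 0.00046733
Gain = 20 log₁₀(0.00046733) ≈ -66.61 dB
∠L = (14.04° + 3.58°) − (45.00° + 1.15° + 0.14°) = -28.67°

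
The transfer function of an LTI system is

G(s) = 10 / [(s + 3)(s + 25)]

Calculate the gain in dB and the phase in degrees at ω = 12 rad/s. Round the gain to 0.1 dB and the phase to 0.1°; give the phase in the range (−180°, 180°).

-30.7 dB, -101.6°

At s = jω = j12:
pole (s+3): 3 + j12 → |·| = √(3²+12²) = √153 ≈ 12.369, ∠ = arctan(12/3) ≈ 75.96°
pole (s+25): 25 + j12 → |·| = √(25²+12²) = √769 ≈ 27.731, ∠ = arctan(12/25) ≈ 25.64°
|G| = 10 / 343 ≈ 0.029155
Gain = 20 log₁₀(0.029155) ≈ -30.71 dB
∠G = 0.00° − 101.60° = -101.60°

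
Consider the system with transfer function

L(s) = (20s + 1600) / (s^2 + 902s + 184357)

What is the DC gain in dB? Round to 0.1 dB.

L(0) = 1600 / 184357 ≈ 0.0086788
20 log₁₀(0.0086788) ≈ -41.23 dB

-41.2 dB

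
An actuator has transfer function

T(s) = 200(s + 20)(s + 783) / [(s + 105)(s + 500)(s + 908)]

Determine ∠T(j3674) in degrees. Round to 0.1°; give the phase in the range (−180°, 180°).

At s = jω = j3674:
zero (s+20): 20 + j3674 → |·| = √(20²+3674²) = √13498676 ≈ 3674.1, ∠ = arctan(3674/20) ≈ 89.69°
zero (s+783): 783 + j3674 → |·| = √(783²+3674²) = √14111365 ≈ 3756.5, ∠ = arctan(3674/783) ≈ 77.97°
pole (s+105): 105 + j3674 → |·| = √(105²+3674²) = √13509301 ≈ 3675.5, ∠ = arctan(3674/105) ≈ 88.36°
pole (s+500): 500 + j3674 → |·| = √(500²+3674²) = √13748276 ≈ 3707.9, ∠ = arctan(3674/500) ≈ 82.25°
pole (s+908): 908 + j3674 → |·| = √(908²+3674²) = √14322740 ≈ 3784.5, ∠ = arctan(3674/908) ≈ 76.12°
∠T = 167.66° − 246.73° = -79.07°

-79.1°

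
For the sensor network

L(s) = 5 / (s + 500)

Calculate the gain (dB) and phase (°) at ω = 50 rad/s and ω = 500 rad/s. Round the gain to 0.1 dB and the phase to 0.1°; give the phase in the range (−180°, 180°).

ω = 50: -40.0 dB, -5.7°; ω = 500: -43.0 dB, -45.0°

At s = jω = j50:
pole (s+500): 500 + j50 → |·| = √(500²+50²) = √252500 ≈ 502.49, ∠ = arctan(50/500) ≈ 5.71°
|L| = 5 / 502.49 ≈ 0.0099504
Gain = 20 log₁₀(0.0099504) ≈ -40.04 dB
∠L = 0.00° − 5.71° = -5.71°

At s = jω = j500:
pole (s+500): 500 + j500 → |·| = √(500²+500²) = √500000 ≈ 707.11, ∠ = arctan(500/500) ≈ 45.00°
|L| = 5 / 707.11 ≈ 0.007071
Gain = 20 log₁₀(0.007071) ≈ -43.01 dB
∠L = 0.00° − 45.00° = -45.00°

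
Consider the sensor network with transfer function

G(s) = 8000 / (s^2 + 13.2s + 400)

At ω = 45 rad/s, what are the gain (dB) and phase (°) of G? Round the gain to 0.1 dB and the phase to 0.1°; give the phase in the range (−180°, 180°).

At s = jω = j45:
quadratic: (j45)² + 13.2·j45 + 400 = -1625 + j594 → |·| ≈ 1730.2, ∠ ≈ 159.92°
|G| = 8000 / 1730.2 ≈ 4.6237
Gain = 20 log₁₀(4.6237) ≈ 13.30 dB
∠G = 0.00° − 159.92° = -159.92°

13.3 dB, -159.9°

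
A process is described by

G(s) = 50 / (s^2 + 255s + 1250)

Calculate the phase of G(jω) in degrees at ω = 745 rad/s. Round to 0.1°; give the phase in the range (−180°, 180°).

Substitute s = j745:
Numerator: 50 = 50 + j0
Denominator: (j745)^2 + 255(j745) + 1250 = -553775 + j189975
|N| = √(50² + 0²) ≈ 50, ∠N ≈ 0.00°
|D| = √(553775² + 189975²) ≈ 5.8545e+05, ∠D ≈ 161.07°
∠G = 0.00° − 161.07° = -161.07°

-161.1°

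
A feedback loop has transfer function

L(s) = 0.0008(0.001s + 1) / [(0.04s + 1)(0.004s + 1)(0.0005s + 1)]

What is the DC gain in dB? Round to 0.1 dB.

-61.9 dB

L(0) = 0.0008 · 1 / 1 = 0.0008
20 log₁₀(0.0008) ≈ -61.94 dB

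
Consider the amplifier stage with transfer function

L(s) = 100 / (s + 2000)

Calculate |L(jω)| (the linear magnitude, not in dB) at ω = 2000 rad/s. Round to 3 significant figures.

0.0354

At s = jω = j2000:
pole (s+2000): 2000 + j2000 → |·| = √(2000²+2000²) = √8000000 ≈ 2828.4, ∠ = arctan(2000/2000) ≈ 45.00°
|L| = 100 / 2828.4 ≈ 0.035356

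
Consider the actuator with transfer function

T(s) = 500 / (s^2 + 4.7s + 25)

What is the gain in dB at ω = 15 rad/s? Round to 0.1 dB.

7.5 dB

At s = jω = j15:
quadratic: (j15)² + 4.7·j15 + 25 = -200 + j70.5 → |·| ≈ 212.06, ∠ ≈ 160.58°
|T| = 500 / 212.06 ≈ 2.3578
Gain = 20 log₁₀(2.3578) ≈ 7.45 dB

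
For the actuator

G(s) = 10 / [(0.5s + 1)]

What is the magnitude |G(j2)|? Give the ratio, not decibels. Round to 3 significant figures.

At ω = 2 rad/s:
pole (1 + j2·0.5) = 1 + j1 → |·| ≈ 1.4142, ∠ ≈ 45.00°
|G| = 10 · 1 / (1.4142) ≈ 7.0711

7.07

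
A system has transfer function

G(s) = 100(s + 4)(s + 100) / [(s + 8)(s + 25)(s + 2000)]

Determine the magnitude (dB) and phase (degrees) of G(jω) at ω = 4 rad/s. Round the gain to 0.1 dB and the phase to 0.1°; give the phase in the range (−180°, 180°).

-18.1 dB, 11.5°

At s = jω = j4:
zero (s+4): 4 + j4 → |·| = √(4²+4²) = √32 ≈ 5.6569, ∠ = arctan(4/4) ≈ 45.00°
zero (s+100): 100 + j4 → |·| = √(100²+4²) = √10016 ≈ 100.08, ∠ = arctan(4/100) ≈ 2.29°
pole (s+8): 8 + j4 → |·| = √(8²+4²) = √80 ≈ 8.9443, ∠ = arctan(4/8) ≈ 26.57°
pole (s+25): 25 + j4 → |·| = √(25²+4²) = √641 ≈ 25.318, ∠ = arctan(4/25) ≈ 9.09°
pole (s+2000): 2000 + j4 → |·| = √(2000²+4²) = √4000016 ≈ 2000, ∠ = arctan(4/2000) ≈ 0.11°
|G| = 100 · 566.14 / 4.529e+05 ≈ 0.125
Gain = 20 log₁₀(0.125) ≈ -18.06 dB
∠G = 47.29° − 35.77° = 11.52°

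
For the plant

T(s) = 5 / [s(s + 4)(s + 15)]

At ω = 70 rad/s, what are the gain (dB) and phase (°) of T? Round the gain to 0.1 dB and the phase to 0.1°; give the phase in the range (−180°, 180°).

-96.9 dB, 105.4°

At s = jω = j70:
pole (s+4): 4 + j70 → |·| = √(4²+70²) = √4916 ≈ 70.114, ∠ = arctan(70/4) ≈ 86.73°
pole (s+15): 15 + j70 → |·| = √(15²+70²) = √5125 ≈ 71.589, ∠ = arctan(70/15) ≈ 77.91°
pole at origin: |s| = 70, ∠ = 90.00° (in denominator)
|T| = 5 / 3.5136e+05 ≈ 1.423e-05
Gain = 20 log₁₀(1.423e-05) ≈ -96.94 dB
∠T = 0.00° − 254.64° = -254.64° ≡ 105.36° (principal value)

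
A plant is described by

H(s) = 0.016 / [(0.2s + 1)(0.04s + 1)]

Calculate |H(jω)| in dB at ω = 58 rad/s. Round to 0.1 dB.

-65.3 dB

At ω = 58 rad/s:
pole (1 + j58·0.2) = 1 + j11.6 → |·| ≈ 11.643, ∠ ≈ 85.07°
pole (1 + j58·0.04) = 1 + j2.32 → |·| ≈ 2.5263, ∠ ≈ 66.68°
|H| = 0.016 · 1 / (11.643 · 2.5263) ≈ 0.00054396
Gain = 20 log₁₀(0.00054396) ≈ -65.29 dB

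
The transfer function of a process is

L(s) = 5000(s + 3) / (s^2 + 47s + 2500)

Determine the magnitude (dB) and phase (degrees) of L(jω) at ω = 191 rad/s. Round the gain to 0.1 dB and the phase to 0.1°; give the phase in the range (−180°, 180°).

At s = jω = j191:
zero (s+3): 3 + j191 → |·| = √(3²+191²) = √36490 ≈ 191.02, ∠ = arctan(191/3) ≈ 89.10°
quadratic: (j191)² + 47·j191 + 2500 = -33981 + j8977 → |·| ≈ 35147, ∠ ≈ 165.20°
|L| = 5000 · 191.02 / 35147 ≈ 27.174
Gain = 20 log₁₀(27.174) ≈ 28.68 dB
∠L = 89.10° − 165.20° = -76.10°

28.7 dB, -76.1°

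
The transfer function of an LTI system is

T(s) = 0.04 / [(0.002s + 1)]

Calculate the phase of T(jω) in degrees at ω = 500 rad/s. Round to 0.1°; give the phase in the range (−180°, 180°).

At ω = 500 rad/s:
pole (1 + j500·0.002) = 1 + j1 → |·| ≈ 1.4142, ∠ ≈ 45.00°
∠T = (0°) − (45.00°) = -45.00°

-45.0°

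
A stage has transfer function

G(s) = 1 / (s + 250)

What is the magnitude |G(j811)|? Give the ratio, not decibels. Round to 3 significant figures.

0.00118

At s = jω = j811:
pole (s+250): 250 + j811 → |·| = √(250²+811²) = √720221 ≈ 848.66, ∠ = arctan(811/250) ≈ 72.87°
|G| = 1 / 848.66 ≈ 0.0011783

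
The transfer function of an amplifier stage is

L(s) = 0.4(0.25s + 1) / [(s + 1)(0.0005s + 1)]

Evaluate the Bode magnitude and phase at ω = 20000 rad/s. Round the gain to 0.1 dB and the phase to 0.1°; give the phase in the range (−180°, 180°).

At ω = 20000 rad/s:
zero (1 + j20000·0.25) = 1 + j5000 → |·| ≈ 5000, ∠ ≈ 89.99°
pole (1 + j20000·1) = 1 + j20000 → |·| ≈ 20000, ∠ ≈ 90.00°
pole (1 + j20000·0.0005) = 1 + j10 → |·| ≈ 10.05, ∠ ≈ 84.29°
|L| = 0.4 · 5000 / (20000 · 10.05) ≈ 0.0099502
Gain = 20 log₁₀(0.0099502) ≈ -40.04 dB
∠L = (89.99°) − (90.00° + 84.29°) = -84.30°

-40.0 dB, -84.3°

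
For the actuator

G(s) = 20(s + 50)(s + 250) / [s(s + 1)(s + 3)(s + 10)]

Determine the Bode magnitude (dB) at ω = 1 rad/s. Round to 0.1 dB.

At s = jω = j1:
zero (s+50): 50 + j1 → |·| = √(50²+1²) = √2501 ≈ 50.01, ∠ = arctan(1/50) ≈ 1.15°
zero (s+250): 250 + j1 → |·| = √(250²+1²) = √62501 ≈ 250, ∠ = arctan(1/250) ≈ 0.23°
pole (s+1): 1 + j1 → |·| = √(1²+1²) = √2 ≈ 1.4142, ∠ = arctan(1/1) ≈ 45.00°
pole (s+3): 3 + j1 → |·| = √(3²+1²) = √10 ≈ 3.1623, ∠ = arctan(1/3) ≈ 18.43°
pole (s+10): 10 + j1 → |·| = √(10²+1²) = √101 ≈ 10.05, ∠ = arctan(1/10) ≈ 5.71°
pole at origin: |s| = 1, ∠ = 90.00° (in denominator)
|G| = 20 · 12502 / 44.945 ≈ 5563.2
Gain = 20 log₁₀(5563.2) ≈ 74.91 dB

74.9 dB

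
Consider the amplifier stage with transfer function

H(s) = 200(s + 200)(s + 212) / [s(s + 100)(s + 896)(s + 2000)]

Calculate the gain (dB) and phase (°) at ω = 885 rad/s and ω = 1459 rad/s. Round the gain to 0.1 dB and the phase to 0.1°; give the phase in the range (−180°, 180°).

ω = 885: -82.4 dB, -88.3°; ω = 1459: -86.4 dB, -106.7°

At s = jω = j885:
zero (s+200): 200 + j885 → |·| = √(200²+885²) = √823225 ≈ 907.32, ∠ = arctan(885/200) ≈ 77.27°
zero (s+212): 212 + j885 → |·| = √(212²+885²) = √828169 ≈ 910.04, ∠ = arctan(885/212) ≈ 76.53°
pole (s+100): 100 + j885 → |·| = √(100²+885²) = √793225 ≈ 890.63, ∠ = arctan(885/100) ≈ 83.55°
pole (s+896): 896 + j885 → |·| = √(896²+885²) = √1586041 ≈ 1259.4, ∠ = arctan(885/896) ≈ 44.65°
pole (s+2000): 2000 + j885 → |·| = √(2000²+885²) = √4783225 ≈ 2187.1, ∠ = arctan(885/2000) ≈ 23.87°
pole at origin: |s| = 885, ∠ = 90.00° (in denominator)
|H| = 200 · 8.257e+05 / 2.1711e+12 ≈ 7.6063e-05
Gain = 20 log₁₀(7.6063e-05) ≈ -82.38 dB
∠H = 153.80° − 242.07° = -88.27°

At s = jω = j1459:
zero (s+200): 200 + j1459 → |·| = √(200²+1459²) = √2168681 ≈ 1472.6, ∠ = arctan(1459/200) ≈ 82.19°
zero (s+212): 212 + j1459 → |·| = √(212²+1459²) = √2173625 ≈ 1474.3, ∠ = arctan(1459/212) ≈ 81.73°
pole (s+100): 100 + j1459 → |·| = √(100²+1459²) = √2138681 ≈ 1462.4, ∠ = arctan(1459/100) ≈ 86.08°
pole (s+896): 896 + j1459 → |·| = √(896²+1459²) = √2931497 ≈ 1712.2, ∠ = arctan(1459/896) ≈ 58.45°
pole (s+2000): 2000 + j1459 → |·| = √(2000²+1459²) = √6128681 ≈ 2475.6, ∠ = arctan(1459/2000) ≈ 36.11°
pole at origin: |s| = 1459, ∠ = 90.00° (in denominator)
|H| = 200 · 2.1711e+06 / 9.0439e+12 ≈ 4.8012e-05
Gain = 20 log₁₀(4.8012e-05) ≈ -86.37 dB
∠H = 163.92° − 270.64° = -106.72°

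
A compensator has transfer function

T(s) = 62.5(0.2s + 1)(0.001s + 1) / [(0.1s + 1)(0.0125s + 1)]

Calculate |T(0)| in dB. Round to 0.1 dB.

35.9 dB

T(0) = 62.5 · 1 / 1 = 62.5
20 log₁₀(62.5) ≈ 35.92 dB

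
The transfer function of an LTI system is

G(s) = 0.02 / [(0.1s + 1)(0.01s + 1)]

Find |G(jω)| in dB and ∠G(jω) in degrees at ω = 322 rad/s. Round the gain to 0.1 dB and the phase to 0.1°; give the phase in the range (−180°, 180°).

-74.7 dB, -161.0°

At ω = 322 rad/s:
pole (1 + j322·0.1) = 1 + j32.2 → |·| ≈ 32.216, ∠ ≈ 88.22°
pole (1 + j322·0.01) = 1 + j3.22 → |·| ≈ 3.3717, ∠ ≈ 72.75°
|G| = 0.02 · 1 / (32.216 · 3.3717) ≈ 0.00018412
Gain = 20 log₁₀(0.00018412) ≈ -74.70 dB
∠G = (0°) − (88.22° + 72.75°) = -160.97°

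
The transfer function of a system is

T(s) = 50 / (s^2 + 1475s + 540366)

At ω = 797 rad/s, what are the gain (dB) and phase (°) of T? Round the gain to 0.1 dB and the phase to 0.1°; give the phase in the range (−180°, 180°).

Substitute s = j797:
Numerator: 50 = 50 + j0
Denominator: (j797)^2 + 1475(j797) + 540366 = -94843 + j1175575
|N| = √(50² + 0²) ≈ 50, ∠N ≈ 0.00°
|D| = √(94843² + 1175575²) ≈ 1.1794e+06, ∠D ≈ 94.61°
|T| = 50 / 1.1794e+06 ≈ 4.2394e-05
Gain = 20 log₁₀(4.2394e-05) ≈ -87.45 dB
∠T = 0.00° − 94.61° = -94.61°

-87.5 dB, -94.6°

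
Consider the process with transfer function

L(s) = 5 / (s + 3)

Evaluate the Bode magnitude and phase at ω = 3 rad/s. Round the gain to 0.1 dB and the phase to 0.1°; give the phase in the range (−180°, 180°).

1.4 dB, -45.0°

At s = jω = j3:
pole (s+3): 3 + j3 → |·| = √(3²+3²) = √18 ≈ 4.2426, ∠ = arctan(3/3) ≈ 45.00°
|L| = 5 / 4.2426 ≈ 1.1785
Gain = 20 log₁₀(1.1785) ≈ 1.43 dB
∠L = 0.00° − 45.00° = -45.00°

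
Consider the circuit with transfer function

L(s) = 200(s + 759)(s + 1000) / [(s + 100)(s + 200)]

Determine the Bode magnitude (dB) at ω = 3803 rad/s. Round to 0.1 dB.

46.5 dB

At s = jω = j3803:
zero (s+759): 759 + j3803 → |·| = √(759²+3803²) = √15038890 ≈ 3878, ∠ = arctan(3803/759) ≈ 78.71°
zero (s+1000): 1000 + j3803 → |·| = √(1000²+3803²) = √15462809 ≈ 3932.3, ∠ = arctan(3803/1000) ≈ 75.27°
pole (s+100): 100 + j3803 → |·| = √(100²+3803²) = √14472809 ≈ 3804.3, ∠ = arctan(3803/100) ≈ 88.49°
pole (s+200): 200 + j3803 → |·| = √(200²+3803²) = √14502809 ≈ 3808.3, ∠ = arctan(3803/200) ≈ 86.99°
|L| = 200 · 1.5249e+07 / 1.4488e+07 ≈ 210.51
Gain = 20 log₁₀(210.51) ≈ 46.47 dB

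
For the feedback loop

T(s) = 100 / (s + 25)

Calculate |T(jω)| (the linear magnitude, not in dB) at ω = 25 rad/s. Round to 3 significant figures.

At s = jω = j25:
pole (s+25): 25 + j25 → |·| = √(25²+25²) = √1250 ≈ 35.355, ∠ = arctan(25/25) ≈ 45.00°
|T| = 100 / 35.355 ≈ 2.8285

2.83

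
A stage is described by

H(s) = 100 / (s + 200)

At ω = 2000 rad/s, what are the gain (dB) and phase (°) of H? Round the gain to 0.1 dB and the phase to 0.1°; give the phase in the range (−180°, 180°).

At s = jω = j2000:
pole (s+200): 200 + j2000 → |·| = √(200²+2000²) = √4040000 ≈ 2010, ∠ = arctan(2000/200) ≈ 84.29°
|H| = 100 / 2010 ≈ 0.049751
Gain = 20 log₁₀(0.049751) ≈ -26.06 dB
∠H = 0.00° − 84.29° = -84.29°

-26.1 dB, -84.3°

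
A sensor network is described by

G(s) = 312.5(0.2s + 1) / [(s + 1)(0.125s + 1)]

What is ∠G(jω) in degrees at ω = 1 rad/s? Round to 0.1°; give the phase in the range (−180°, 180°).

At ω = 1 rad/s:
zero (1 + j1·0.2) = 1 + j0.2 → |·| ≈ 1.0198, ∠ ≈ 11.31°
pole (1 + j1·1) = 1 + j1 → |·| ≈ 1.4142, ∠ ≈ 45.00°
pole (1 + j1·0.125) = 1 + j0.125 → |·| ≈ 1.0078, ∠ ≈ 7.13°
∠G = (11.31°) − (45.00° + 7.13°) = -40.82°

-40.8°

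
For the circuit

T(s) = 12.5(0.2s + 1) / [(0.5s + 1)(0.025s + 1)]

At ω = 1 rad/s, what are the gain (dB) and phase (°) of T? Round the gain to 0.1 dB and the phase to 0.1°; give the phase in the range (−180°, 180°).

21.1 dB, -16.7°

At ω = 1 rad/s:
zero (1 + j1·0.2) = 1 + j0.2 → |·| ≈ 1.0198, ∠ ≈ 11.31°
pole (1 + j1·0.5) = 1 + j0.5 → |·| ≈ 1.118, ∠ ≈ 26.57°
pole (1 + j1·0.025) = 1 + j0.025 → |·| ≈ 1.0003, ∠ ≈ 1.43°
|T| = 12.5 · 1.0198 / (1.118 · 1.0003) ≈ 11.399
Gain = 20 log₁₀(11.399) ≈ 21.14 dB
∠T = (11.31°) − (26.57° + 1.43°) = -16.69°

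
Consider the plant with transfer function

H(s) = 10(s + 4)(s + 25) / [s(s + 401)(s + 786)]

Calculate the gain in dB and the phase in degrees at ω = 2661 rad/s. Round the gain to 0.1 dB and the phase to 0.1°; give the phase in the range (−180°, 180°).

At s = jω = j2661:
zero (s+4): 4 + j2661 → |·| = √(4²+2661²) = √7080937 ≈ 2661, ∠ = arctan(2661/4) ≈ 89.91°
zero (s+25): 25 + j2661 → |·| = √(25²+2661²) = √7081546 ≈ 2661.1, ∠ = arctan(2661/25) ≈ 89.46°
pole (s+401): 401 + j2661 → |·| = √(401²+2661²) = √7241722 ≈ 2691, ∠ = arctan(2661/401) ≈ 81.43°
pole (s+786): 786 + j2661 → |·| = √(786²+2661²) = √7698717 ≈ 2774.7, ∠ = arctan(2661/786) ≈ 73.54°
pole at origin: |s| = 2661, ∠ = 90.00° (in denominator)
|H| = 10 · 7.0812e+06 / 1.9869e+10 ≈ 0.0035639
Gain = 20 log₁₀(0.0035639) ≈ -48.96 dB
∠H = 179.37° − 244.97° = -65.60°

-49.0 dB, -65.6°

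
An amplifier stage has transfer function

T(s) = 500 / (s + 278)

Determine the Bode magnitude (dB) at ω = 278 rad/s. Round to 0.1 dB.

At s = jω = j278:
pole (s+278): 278 + j278 → |·| = √(278²+278²) = √154568 ≈ 393.15, ∠ = arctan(278/278) ≈ 45.00°
|T| = 500 / 393.15 ≈ 1.2718
Gain = 20 log₁₀(1.2718) ≈ 2.09 dB

2.1 dB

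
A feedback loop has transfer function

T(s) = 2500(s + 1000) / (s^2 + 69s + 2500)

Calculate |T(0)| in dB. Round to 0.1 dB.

60.0 dB

T(0) = 2500·1000 / 2500 = 1000
20 log₁₀(1000) ≈ 60.00 dB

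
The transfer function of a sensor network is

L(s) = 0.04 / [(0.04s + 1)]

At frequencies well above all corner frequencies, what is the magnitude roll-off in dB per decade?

-20 dB/decade

Each pole contributes −20 dB/decade at high frequency; each zero contributes +20 dB/decade.
Net: 0 zero(s) − 1 pole(s) → -20 dB/decade.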